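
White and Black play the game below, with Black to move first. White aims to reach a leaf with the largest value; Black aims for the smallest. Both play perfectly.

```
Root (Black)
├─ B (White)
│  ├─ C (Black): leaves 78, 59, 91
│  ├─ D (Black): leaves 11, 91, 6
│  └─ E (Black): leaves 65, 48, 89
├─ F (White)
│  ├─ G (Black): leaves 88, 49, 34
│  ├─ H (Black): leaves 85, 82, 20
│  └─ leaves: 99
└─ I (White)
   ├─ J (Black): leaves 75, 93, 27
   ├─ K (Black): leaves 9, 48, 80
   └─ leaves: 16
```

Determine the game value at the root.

C (Black): min(78, 59, 91) = 59
D (Black): min(11, 91, 6) = 6
E (Black): min(65, 48, 89) = 48
B (White): max(59, 6, 48) = 59
G (Black): min(88, 49, 34) = 34
H (Black): min(85, 82, 20) = 20
F (White): max(34, 20, 99) = 99
J (Black): min(75, 93, 27) = 27
K (Black): min(9, 48, 80) = 9
I (White): max(27, 9, 16) = 27
Root (Black): min(59, 99, 27) = 27

27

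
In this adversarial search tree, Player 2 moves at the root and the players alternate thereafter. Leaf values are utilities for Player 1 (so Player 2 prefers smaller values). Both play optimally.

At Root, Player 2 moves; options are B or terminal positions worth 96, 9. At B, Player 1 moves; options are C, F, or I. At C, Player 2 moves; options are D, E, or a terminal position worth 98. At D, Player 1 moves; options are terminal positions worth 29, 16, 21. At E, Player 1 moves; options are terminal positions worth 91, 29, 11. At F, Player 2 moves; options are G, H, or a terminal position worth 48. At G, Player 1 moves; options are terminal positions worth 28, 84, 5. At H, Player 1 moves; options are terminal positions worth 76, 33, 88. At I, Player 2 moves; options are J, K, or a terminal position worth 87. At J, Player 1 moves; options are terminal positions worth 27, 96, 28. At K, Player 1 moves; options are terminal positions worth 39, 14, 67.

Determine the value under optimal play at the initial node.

9

D (Player 1): max(29, 16, 21) = 29
E (Player 1): max(91, 29, 11) = 91
C (Player 2): min(29, 91, 98) = 29
G (Player 1): max(28, 84, 5) = 84
H (Player 1): max(76, 33, 88) = 88
F (Player 2): min(84, 88, 48) = 48
J (Player 1): max(27, 96, 28) = 96
K (Player 1): max(39, 14, 67) = 67
I (Player 2): min(96, 67, 87) = 67
B (Player 1): max(29, 48, 67) = 67
Root (Player 2): min(67, 96, 9) = 9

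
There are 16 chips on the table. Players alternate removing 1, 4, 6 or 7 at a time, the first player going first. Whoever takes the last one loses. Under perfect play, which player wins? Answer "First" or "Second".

Second

Compute winning (W) and losing (L) positions by backward induction:
i:   0  1  2  3  4  5  6  7  8  9 10 11 12 13 14 15 16
     W  L  W  L  W  W  L  W  W  W  W  L  W  W  L  W  L
Position 16 is L, so the second player wins.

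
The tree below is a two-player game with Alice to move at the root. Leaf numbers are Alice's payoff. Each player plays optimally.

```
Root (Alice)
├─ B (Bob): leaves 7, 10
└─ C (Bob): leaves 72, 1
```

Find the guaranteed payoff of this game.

B (Bob): min(7, 10) = 7
C (Bob): min(72, 1) = 1
Root (Alice): max(7, 1) = 7

7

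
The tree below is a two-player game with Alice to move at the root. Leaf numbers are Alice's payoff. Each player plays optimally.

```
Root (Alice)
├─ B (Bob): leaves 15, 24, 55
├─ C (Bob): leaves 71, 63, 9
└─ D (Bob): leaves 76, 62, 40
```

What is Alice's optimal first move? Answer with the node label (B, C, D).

B (Bob): min(15, 24, 55) = 15
C (Bob): min(71, 63, 9) = 9
D (Bob): min(76, 62, 40) = 40
Root (Alice): max(15, 9, 40) = 40
Alice picks the child with the highest value: D (value 40).

D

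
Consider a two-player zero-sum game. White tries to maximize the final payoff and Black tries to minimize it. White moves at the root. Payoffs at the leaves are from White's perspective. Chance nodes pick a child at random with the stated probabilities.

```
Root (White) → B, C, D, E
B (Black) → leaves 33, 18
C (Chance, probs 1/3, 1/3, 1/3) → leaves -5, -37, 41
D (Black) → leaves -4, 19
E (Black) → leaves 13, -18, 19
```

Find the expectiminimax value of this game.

18

B (Black): min(33, 18) = 18
C (Chance): 1/3·-5 + 1/3·-37 + 1/3·41 = -0.33
D (Black): min(-4, 19) = -4
E (Black): min(13, -18, 19) = -18
Root (White): max(18, -0.33, -4, -18) = 18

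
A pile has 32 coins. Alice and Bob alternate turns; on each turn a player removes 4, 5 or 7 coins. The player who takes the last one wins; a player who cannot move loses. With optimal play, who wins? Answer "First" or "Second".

First

i:   0  1  2  3  4  5  6  7  8  9 10 11 12 13 14 15 16 17 18 19 20 21 22 23 24 25 26 27 28 29 30 31 32
     L  L  L  L  W  W  W  W  W  W  W  L  L  L  L  W  W  W  W  W  W  W  L  L  L  L  W  W  W  W  W  W  W
Position 32 is W, so the first player wins.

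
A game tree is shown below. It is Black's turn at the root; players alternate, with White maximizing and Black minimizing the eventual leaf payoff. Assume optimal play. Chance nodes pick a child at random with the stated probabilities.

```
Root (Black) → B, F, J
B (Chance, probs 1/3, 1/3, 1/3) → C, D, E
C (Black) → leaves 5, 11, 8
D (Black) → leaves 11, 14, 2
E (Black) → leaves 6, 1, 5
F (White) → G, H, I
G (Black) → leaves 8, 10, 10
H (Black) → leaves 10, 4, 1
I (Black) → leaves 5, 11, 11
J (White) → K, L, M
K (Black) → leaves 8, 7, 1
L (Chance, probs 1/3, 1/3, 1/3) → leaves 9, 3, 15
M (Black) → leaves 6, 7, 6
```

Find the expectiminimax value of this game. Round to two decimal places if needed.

2.67

C (Black): min(5, 11, 8) = 5
D (Black): min(11, 14, 2) = 2
E (Black): min(6, 1, 5) = 1
B (Chance): 1/3·5 + 1/3·2 + 1/3·1 = 2.67
G (Black): min(8, 10, 10) = 8
H (Black): min(10, 4, 1) = 1
I (Black): min(5, 11, 11) = 5
F (White): max(8, 1, 5) = 8
K (Black): min(8, 7, 1) = 1
L (Chance): 1/3·9 + 1/3·3 + 1/3·15 = 9
M (Black): min(6, 7, 6) = 6
J (White): max(1, 9, 6) = 9
Root (Black): min(2.67, 8, 9) = 2.67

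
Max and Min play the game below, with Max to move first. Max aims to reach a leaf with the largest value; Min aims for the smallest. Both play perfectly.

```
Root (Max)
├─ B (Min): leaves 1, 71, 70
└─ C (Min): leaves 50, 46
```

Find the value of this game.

46

B (Min): min(1, 71, 70) = 1
C (Min): min(50, 46) = 46
Root (Max): max(1, 46) = 46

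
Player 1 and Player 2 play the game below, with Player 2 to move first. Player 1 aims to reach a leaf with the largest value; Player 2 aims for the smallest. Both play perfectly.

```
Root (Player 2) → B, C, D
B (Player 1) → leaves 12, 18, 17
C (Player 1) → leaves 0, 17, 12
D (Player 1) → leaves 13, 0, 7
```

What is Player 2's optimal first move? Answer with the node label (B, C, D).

D

B (Player 1): max(12, 18, 17) = 18
C (Player 1): max(0, 17, 12) = 17
D (Player 1): max(13, 0, 7) = 13
Root (Player 2): min(18, 17, 13) = 13
Player 2 picks the child with the lowest value: D (value 13).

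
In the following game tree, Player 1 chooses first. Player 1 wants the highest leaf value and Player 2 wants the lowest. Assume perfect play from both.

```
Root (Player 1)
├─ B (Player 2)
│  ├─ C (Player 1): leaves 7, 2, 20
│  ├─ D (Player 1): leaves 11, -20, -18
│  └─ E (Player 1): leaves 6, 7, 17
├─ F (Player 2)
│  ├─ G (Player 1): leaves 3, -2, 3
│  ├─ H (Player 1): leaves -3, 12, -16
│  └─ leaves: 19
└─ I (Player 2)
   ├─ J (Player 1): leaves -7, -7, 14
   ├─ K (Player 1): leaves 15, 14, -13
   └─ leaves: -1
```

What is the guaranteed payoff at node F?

3

G: max(3, -2, 3) = 3
H: max(-3, 12, -16) = 12
F: min(3, 12, 19) = 3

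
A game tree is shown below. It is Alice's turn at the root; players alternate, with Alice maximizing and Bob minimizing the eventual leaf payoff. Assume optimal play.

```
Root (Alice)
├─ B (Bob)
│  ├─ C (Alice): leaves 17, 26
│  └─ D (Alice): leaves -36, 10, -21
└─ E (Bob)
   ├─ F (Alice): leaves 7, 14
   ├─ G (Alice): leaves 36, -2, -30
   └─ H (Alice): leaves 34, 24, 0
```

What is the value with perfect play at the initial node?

C (Alice): max(17, 26) = 26
D (Alice): max(-36, 10, -21) = 10
B (Bob): min(26, 10) = 10
F (Alice): max(7, 14) = 14
G (Alice): max(36, -2, -30) = 36
H (Alice): max(34, 24, 0) = 34
E (Bob): min(14, 36, 34) = 14
Root (Alice): max(10, 14) = 14

14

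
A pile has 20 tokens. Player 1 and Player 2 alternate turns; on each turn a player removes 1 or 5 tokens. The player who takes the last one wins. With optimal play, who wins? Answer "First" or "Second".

i:   0  1  2  3  4  5  6  7  8  9 10 11 12 13 14 15 16 17 18 19 20
     L  W  L  W  L  W  L  W  L  W  L  W  L  W  L  W  L  W  L  W  L
Position 20 is L, so the second player wins.

Second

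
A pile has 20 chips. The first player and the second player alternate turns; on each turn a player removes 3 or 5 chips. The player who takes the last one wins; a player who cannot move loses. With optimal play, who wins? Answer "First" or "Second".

i:   0  1  2  3  4  5  6  7  8  9 10 11 12 13 14 15 16 17 18 19 20
     L  L  L  W  W  W  W  W  L  L  L  W  W  W  W  W  L  L  L  W  W
Position 20 is W, so the first player wins.

First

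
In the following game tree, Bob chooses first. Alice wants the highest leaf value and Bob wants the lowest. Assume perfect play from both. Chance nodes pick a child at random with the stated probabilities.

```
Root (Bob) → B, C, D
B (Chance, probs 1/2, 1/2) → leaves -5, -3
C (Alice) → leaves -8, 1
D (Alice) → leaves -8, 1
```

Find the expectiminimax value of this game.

-4

B (Chance): 1/2·-5 + 1/2·-3 = -4
C (Alice): max(-8, 1) = 1
D (Alice): max(-8, 1) = 1
Root (Bob): min(-4, 1, 1) = -4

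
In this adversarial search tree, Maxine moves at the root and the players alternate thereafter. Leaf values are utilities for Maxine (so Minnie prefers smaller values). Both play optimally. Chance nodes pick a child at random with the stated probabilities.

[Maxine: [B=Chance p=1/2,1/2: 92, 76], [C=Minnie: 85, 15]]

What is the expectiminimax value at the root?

B (Chance): 1/2·92 + 1/2·76 = 84
C (Minnie): min(85, 15) = 15
Root (Maxine): max(84, 15) = 84

84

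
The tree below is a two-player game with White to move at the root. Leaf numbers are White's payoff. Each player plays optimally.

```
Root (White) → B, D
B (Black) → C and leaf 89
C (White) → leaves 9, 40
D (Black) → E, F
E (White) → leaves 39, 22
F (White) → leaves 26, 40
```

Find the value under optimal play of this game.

C (White): max(9, 40) = 40
B (Black): min(40, 89) = 40
E (White): max(39, 22) = 39
F (White): max(26, 40) = 40
D (Black): min(39, 40) = 39
Root (White): max(40, 39) = 40

40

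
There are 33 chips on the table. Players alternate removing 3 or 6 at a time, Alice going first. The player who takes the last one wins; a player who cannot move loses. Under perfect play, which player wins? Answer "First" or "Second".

First

i:   0  1  2  3  4  5  6  7  8  9 10 11 12 13 14 15 16 17 18 19 20 21 22 23 24 25 26 27 28 29 30 31 32 33
     L  L  L  W  W  W  W  W  W  L  L  L  W  W  W  W  W  W  L  L  L  W  W  W  W  W  W  L  L  L  W  W  W  W
Position 33 is W, so the first player wins.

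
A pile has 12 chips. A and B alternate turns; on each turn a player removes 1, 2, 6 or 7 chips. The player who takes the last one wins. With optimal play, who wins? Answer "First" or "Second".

First

Positions where the player to move wins (W) vs loses (L):
i:   0  1  2  3  4  5  6  7  8  9 10 11 12
     L  W  W  L  W  W  W  W  L  W  W  L  W
Position 12 is W, so the first player wins.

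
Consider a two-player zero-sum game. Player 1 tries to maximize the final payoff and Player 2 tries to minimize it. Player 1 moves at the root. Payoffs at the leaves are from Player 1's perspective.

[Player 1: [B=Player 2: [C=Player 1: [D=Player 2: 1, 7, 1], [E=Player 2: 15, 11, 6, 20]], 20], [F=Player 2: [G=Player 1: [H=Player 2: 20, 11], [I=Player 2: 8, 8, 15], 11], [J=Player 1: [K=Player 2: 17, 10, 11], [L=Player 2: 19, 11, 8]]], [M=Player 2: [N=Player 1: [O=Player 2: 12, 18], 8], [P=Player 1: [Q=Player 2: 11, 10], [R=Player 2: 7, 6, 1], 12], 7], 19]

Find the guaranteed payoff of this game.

D (Player 2): min(1, 7, 1) = 1
E (Player 2): min(15, 11, 6, 20) = 6
C (Player 1): max(1, 6) = 6
B (Player 2): min(6, 20) = 6
H (Player 2): min(20, 11) = 11
I (Player 2): min(8, 8, 15) = 8
G (Player 1): max(11, 8, 11) = 11
K (Player 2): min(17, 10, 11) = 10
L (Player 2): min(19, 11, 8) = 8
J (Player 1): max(10, 8) = 10
F (Player 2): min(11, 10) = 10
O (Player 2): min(12, 18) = 12
N (Player 1): max(12, 8) = 12
Q (Player 2): min(11, 10) = 10
R (Player 2): min(7, 6, 1) = 1
P (Player 1): max(10, 1, 12) = 12
M (Player 2): min(12, 12, 7) = 7
Root (Player 1): max(6, 10, 7, 19) = 19

19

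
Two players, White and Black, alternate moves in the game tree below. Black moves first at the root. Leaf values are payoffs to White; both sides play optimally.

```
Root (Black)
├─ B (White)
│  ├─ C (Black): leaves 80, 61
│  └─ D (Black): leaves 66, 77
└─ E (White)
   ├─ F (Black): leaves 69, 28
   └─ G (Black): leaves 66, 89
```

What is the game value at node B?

66

C: min(80, 61) = 61
D: min(66, 77) = 66
B: max(61, 66) = 66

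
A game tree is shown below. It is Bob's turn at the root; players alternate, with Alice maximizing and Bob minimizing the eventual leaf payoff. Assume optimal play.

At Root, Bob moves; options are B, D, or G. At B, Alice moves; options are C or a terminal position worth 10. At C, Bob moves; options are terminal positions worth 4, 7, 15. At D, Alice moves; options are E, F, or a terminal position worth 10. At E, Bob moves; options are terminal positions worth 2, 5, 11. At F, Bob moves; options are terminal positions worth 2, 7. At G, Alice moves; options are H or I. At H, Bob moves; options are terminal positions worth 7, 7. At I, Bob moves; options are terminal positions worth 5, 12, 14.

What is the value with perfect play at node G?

H: min(7, 7) = 7
I: min(5, 12, 14) = 5
G: max(7, 5) = 7

7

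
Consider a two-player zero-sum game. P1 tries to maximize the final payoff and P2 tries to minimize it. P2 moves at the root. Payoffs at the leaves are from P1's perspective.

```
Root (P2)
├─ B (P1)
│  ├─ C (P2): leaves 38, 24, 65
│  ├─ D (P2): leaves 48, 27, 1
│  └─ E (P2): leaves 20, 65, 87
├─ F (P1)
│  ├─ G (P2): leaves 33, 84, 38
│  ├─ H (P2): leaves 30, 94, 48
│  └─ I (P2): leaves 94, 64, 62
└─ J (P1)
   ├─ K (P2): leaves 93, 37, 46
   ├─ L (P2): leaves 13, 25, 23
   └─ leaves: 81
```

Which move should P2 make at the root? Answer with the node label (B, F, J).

C (P2): min(38, 24, 65) = 24
D (P2): min(48, 27, 1) = 1
E (P2): min(20, 65, 87) = 20
B (P1): max(24, 1, 20) = 24
G (P2): min(33, 84, 38) = 33
H (P2): min(30, 94, 48) = 30
I (P2): min(94, 64, 62) = 62
F (P1): max(33, 30, 62) = 62
K (P2): min(93, 37, 46) = 37
L (P2): min(13, 25, 23) = 13
J (P1): max(37, 13, 81) = 81
Root (P2): min(24, 62, 81) = 24
P2 picks the child with the lowest value: B (value 24).

B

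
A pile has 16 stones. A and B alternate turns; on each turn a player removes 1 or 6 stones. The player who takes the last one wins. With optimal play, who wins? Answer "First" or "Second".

Second

i:   0  1  2  3  4  5  6  7  8  9 10 11 12 13 14 15 16
     L  W  L  W  L  W  W  L  W  L  W  L  W  W  L  W  L
Position 16 is L, so the second player wins.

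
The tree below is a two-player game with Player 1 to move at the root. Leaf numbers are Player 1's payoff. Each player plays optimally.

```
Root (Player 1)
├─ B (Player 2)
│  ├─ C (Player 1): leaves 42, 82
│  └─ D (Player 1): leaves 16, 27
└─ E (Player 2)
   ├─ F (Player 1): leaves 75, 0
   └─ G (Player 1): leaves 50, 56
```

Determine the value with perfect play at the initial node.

C (Player 1): max(42, 82) = 82
D (Player 1): max(16, 27) = 27
B (Player 2): min(82, 27) = 27
F (Player 1): max(75, 0) = 75
G (Player 1): max(50, 56) = 56
E (Player 2): min(75, 56) = 56
Root (Player 1): max(27, 56) = 56

56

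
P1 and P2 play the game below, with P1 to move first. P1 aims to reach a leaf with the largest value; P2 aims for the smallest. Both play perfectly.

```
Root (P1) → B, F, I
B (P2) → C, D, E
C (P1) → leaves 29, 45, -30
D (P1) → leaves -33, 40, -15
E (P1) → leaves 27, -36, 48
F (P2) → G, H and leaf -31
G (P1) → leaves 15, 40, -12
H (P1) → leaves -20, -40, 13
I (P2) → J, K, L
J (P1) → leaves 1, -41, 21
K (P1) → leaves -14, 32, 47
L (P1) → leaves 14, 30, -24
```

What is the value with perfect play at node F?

G: max(15, 40, -12) = 40
H: max(-20, -40, 13) = 13
F: min(40, 13, -31) = -31

-31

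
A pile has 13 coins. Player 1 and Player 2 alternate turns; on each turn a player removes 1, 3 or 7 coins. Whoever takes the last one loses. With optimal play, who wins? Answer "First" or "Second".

Second

W/L table (W = player to move can force a win):
i:   0  1  2  3  4  5  6  7  8  9 10 11 12 13
     W  L  W  L  W  L  W  L  W  L  W  L  W  L
Position 13 is L, so the second player wins.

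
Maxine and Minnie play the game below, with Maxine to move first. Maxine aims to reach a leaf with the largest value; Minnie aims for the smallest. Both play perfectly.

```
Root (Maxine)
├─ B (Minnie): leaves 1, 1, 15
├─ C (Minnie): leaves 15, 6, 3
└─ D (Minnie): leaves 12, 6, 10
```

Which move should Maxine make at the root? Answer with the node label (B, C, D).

B (Minnie): min(1, 1, 15) = 1
C (Minnie): min(15, 6, 3) = 3
D (Minnie): min(12, 6, 10) = 6
Root (Maxine): max(1, 3, 6) = 6
Maxine picks the child with the highest value: D (value 6).

D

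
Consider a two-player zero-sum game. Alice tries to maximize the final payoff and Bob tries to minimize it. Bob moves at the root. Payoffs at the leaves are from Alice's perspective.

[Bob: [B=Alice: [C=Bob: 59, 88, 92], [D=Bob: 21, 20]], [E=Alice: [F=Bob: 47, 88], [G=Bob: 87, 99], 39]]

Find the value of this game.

C (Bob): min(59, 88, 92) = 59
D (Bob): min(21, 20) = 20
B (Alice): max(59, 20) = 59
F (Bob): min(47, 88) = 47
G (Bob): min(87, 99) = 87
E (Alice): max(47, 87, 39) = 87
Root (Bob): min(59, 87) = 59

59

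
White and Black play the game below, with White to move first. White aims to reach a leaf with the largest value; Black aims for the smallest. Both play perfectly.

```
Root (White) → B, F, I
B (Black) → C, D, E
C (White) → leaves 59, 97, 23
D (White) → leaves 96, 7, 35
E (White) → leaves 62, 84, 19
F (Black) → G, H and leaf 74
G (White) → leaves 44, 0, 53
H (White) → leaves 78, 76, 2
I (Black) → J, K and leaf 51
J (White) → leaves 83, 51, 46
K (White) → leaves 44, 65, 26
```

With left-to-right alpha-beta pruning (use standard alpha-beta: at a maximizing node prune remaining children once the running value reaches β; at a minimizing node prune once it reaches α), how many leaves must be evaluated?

C [α=-∞,β=+∞]: v=97
D [α=-∞,β=97]: v=96
E [α=-∞,β=96]: v=84
B [α=-∞,β=+∞]: v=84
G [α=84,β=+∞]: v=53
F [α=84,β=+∞]: v=53 after child 1 ≤ α → α-cutoff, skip 2
J [α=84,β=+∞]: v=83
I [α=84,β=+∞]: v=83 after child 1 ≤ α → α-cutoff, skip 2
Root [α=-∞,β=+∞]: v=84
Leaves evaluated: 15 of 23.

15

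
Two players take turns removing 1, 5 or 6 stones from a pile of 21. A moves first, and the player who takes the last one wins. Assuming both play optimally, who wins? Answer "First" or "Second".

i:   0  1  2  3  4  5  6  7  8  9 10 11 12 13 14 15 16 17 18 19 20 21
     L  W  L  W  L  W  W  W  W  W  W  L  W  L  W  L  W  W  W  W  W  W
Position 21 is W, so the first player wins.

First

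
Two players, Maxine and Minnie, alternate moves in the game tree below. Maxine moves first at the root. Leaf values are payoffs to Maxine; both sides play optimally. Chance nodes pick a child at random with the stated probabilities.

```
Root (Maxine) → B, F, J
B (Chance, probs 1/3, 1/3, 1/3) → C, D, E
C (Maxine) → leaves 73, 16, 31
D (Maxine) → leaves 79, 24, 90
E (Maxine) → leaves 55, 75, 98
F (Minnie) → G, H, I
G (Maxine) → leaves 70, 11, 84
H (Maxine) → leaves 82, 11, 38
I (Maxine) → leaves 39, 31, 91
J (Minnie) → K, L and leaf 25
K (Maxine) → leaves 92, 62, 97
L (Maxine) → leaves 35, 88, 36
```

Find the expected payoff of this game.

C (Maxine): max(73, 16, 31) = 73
D (Maxine): max(79, 24, 90) = 90
E (Maxine): max(55, 75, 98) = 98
B (Chance): 1/3·73 + 1/3·90 + 1/3·98 = 87
G (Maxine): max(70, 11, 84) = 84
H (Maxine): max(82, 11, 38) = 82
I (Maxine): max(39, 31, 91) = 91
F (Minnie): min(84, 82, 91) = 82
K (Maxine): max(92, 62, 97) = 97
L (Maxine): max(35, 88, 36) = 88
J (Minnie): min(97, 88, 25) = 25
Root (Maxine): max(87, 82, 25) = 87

87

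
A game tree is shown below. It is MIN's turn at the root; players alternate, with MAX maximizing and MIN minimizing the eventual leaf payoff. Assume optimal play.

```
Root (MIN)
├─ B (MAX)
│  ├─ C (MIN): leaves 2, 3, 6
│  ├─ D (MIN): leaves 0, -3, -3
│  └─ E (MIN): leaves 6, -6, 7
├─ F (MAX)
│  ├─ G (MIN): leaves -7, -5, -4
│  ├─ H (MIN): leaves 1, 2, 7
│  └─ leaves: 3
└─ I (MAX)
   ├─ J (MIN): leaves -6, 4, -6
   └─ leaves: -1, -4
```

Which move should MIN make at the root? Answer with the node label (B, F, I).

C (MIN): min(2, 3, 6) = 2
D (MIN): min(0, -3, -3) = -3
E (MIN): min(6, -6, 7) = -6
B (MAX): max(2, -3, -6) = 2
G (MIN): min(-7, -5, -4) = -7
H (MIN): min(1, 2, 7) = 1
F (MAX): max(-7, 1, 3) = 3
J (MIN): min(-6, 4, -6) = -6
I (MAX): max(-6, -1, -4) = -1
Root (MIN): min(2, 3, -1) = -1
MIN picks the child with the lowest value: I (value -1).

I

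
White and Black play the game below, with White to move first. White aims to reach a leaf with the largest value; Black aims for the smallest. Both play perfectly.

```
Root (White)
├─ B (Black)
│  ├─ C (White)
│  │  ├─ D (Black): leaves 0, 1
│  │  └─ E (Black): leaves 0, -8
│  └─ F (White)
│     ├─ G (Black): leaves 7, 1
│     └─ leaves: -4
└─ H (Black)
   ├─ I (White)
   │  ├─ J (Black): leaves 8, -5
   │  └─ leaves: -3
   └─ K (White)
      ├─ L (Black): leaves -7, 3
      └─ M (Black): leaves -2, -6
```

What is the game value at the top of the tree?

0

D (Black): min(0, 1) = 0
E (Black): min(0, -8) = -8
C (White): max(0, -8) = 0
G (Black): min(7, 1) = 1
F (White): max(1, -4) = 1
B (Black): min(0, 1) = 0
J (Black): min(8, -5) = -5
I (White): max(-5, -3) = -3
L (Black): min(-7, 3) = -7
M (Black): min(-2, -6) = -6
K (White): max(-7, -6) = -6
H (Black): min(-3, -6) = -6
Root (White): max(0, -6) = 0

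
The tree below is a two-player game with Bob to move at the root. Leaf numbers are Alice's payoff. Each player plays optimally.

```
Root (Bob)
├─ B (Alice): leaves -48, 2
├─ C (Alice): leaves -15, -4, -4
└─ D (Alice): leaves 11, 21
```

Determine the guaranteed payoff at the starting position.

-4

B (Alice): max(-48, 2) = 2
C (Alice): max(-15, -4, -4) = -4
D (Alice): max(11, 21) = 21
Root (Bob): min(2, -4, 21) = -4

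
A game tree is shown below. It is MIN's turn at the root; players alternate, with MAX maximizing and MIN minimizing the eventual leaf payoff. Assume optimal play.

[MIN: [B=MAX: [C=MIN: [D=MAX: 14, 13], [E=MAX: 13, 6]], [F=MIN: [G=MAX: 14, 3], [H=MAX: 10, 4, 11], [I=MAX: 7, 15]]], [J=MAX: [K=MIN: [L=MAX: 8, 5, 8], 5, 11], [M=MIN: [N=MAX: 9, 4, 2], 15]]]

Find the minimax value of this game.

D (MAX): max(14, 13) = 14
E (MAX): max(13, 6) = 13
C (MIN): min(14, 13) = 13
G (MAX): max(14, 3) = 14
H (MAX): max(10, 4, 11) = 11
I (MAX): max(7, 15) = 15
F (MIN): min(14, 11, 15) = 11
B (MAX): max(13, 11) = 13
L (MAX): max(8, 5, 8) = 8
K (MIN): min(8, 5, 11) = 5
N (MAX): max(9, 4, 2) = 9
M (MIN): min(9, 15) = 9
J (MAX): max(5, 9) = 9
Root (MIN): min(13, 9) = 9

9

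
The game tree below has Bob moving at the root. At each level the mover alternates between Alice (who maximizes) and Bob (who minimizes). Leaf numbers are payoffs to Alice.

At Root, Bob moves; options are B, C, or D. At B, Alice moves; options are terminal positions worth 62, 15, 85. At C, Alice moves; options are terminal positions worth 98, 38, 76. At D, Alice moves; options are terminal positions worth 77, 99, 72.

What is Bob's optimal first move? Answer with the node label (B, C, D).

B

B (Alice): max(62, 15, 85) = 85
C (Alice): max(98, 38, 76) = 98
D (Alice): max(77, 99, 72) = 99
Root (Bob): min(85, 98, 99) = 85
Bob picks the child with the lowest value: B (value 85).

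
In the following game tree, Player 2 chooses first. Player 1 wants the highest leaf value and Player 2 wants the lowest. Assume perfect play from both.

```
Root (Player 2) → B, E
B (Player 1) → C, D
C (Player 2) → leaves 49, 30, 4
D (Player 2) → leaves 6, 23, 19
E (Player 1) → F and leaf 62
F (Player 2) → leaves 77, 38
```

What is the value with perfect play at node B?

6

C: min(49, 30, 4) = 4
D: min(6, 23, 19) = 6
B: max(4, 6) = 6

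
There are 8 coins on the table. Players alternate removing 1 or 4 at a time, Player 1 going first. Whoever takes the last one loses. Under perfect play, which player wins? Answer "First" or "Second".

Second

Compute winning (W) and losing (L) positions by backward induction:
i:   0  1  2  3  4  5  6  7  8
     W  L  W  L  W  W  L  W  L
Position 8 is L, so the second player wins.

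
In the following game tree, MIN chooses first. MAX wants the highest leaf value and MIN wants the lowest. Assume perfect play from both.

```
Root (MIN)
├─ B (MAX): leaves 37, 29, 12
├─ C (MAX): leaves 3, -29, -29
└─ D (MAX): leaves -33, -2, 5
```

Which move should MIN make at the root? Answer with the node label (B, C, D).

C

B (MAX): max(37, 29, 12) = 37
C (MAX): max(3, -29, -29) = 3
D (MAX): max(-33, -2, 5) = 5
Root (MIN): min(37, 3, 5) = 3
MIN picks the child with the lowest value: C (value 3).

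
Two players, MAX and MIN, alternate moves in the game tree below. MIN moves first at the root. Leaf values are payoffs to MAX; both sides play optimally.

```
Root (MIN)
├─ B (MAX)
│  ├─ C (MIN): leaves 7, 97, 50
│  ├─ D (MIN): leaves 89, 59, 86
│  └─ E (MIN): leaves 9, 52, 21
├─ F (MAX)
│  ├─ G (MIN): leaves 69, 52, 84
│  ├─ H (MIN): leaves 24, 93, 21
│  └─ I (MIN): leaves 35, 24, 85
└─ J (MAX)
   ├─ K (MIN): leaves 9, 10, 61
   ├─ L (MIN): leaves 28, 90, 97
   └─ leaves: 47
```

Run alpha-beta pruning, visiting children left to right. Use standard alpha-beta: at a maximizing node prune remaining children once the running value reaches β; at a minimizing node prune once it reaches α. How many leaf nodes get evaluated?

19

C [α=-∞,β=+∞]: v=7
D [α=7,β=+∞]: v=59
E [α=59,β=+∞]: v=9 after child 1 ≤ α → α-cutoff, skip 2
B [α=-∞,β=+∞]: v=59
G [α=-∞,β=59]: v=52
H [α=52,β=59]: v=24 after child 1 ≤ α → α-cutoff, skip 2
I [α=52,β=59]: v=35 after child 1 ≤ α → α-cutoff, skip 2
F [α=-∞,β=59]: v=52
K [α=-∞,β=52]: v=9
L [α=9,β=52]: v=28
J [α=-∞,β=52]: v=47
Root [α=-∞,β=+∞]: v=47
Leaves evaluated: 19 of 25.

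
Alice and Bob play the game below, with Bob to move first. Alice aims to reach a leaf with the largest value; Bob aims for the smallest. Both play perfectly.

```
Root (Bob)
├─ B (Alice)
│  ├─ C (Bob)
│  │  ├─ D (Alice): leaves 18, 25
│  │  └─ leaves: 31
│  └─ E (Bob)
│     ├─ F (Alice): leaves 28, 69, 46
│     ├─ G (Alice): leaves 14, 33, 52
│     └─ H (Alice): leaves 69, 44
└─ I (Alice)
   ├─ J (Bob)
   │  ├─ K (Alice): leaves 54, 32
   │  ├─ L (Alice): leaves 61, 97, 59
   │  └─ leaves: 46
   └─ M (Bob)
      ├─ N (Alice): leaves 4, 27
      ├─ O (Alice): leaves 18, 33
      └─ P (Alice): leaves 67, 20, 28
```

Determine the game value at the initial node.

46

D (Alice): max(18, 25) = 25
C (Bob): min(25, 31) = 25
F (Alice): max(28, 69, 46) = 69
G (Alice): max(14, 33, 52) = 52
H (Alice): max(69, 44) = 69
E (Bob): min(69, 52, 69) = 52
B (Alice): max(25, 52) = 52
K (Alice): max(54, 32) = 54
L (Alice): max(61, 97, 59) = 97
J (Bob): min(54, 97, 46) = 46
N (Alice): max(4, 27) = 27
O (Alice): max(18, 33) = 33
P (Alice): max(67, 20, 28) = 67
M (Bob): min(27, 33, 67) = 27
I (Alice): max(46, 27) = 46
Root (Bob): min(52, 46) = 46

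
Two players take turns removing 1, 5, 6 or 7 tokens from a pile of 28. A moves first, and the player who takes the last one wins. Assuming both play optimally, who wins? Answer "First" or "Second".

Second

Mark each pile size as W (mover wins) or L (mover loses):
i:   0  1  2  3  4  5  6  7  8  9 10 11 12 13 14 15 16 17 18 19 20 21 22 23 24 25 26 27 28
     L  W  L  W  L  W  W  W  W  W  W  W  L  W  L  W  L  W  W  W  W  W  W  W  L  W  L  W  L
Position 28 is L, so the second player wins.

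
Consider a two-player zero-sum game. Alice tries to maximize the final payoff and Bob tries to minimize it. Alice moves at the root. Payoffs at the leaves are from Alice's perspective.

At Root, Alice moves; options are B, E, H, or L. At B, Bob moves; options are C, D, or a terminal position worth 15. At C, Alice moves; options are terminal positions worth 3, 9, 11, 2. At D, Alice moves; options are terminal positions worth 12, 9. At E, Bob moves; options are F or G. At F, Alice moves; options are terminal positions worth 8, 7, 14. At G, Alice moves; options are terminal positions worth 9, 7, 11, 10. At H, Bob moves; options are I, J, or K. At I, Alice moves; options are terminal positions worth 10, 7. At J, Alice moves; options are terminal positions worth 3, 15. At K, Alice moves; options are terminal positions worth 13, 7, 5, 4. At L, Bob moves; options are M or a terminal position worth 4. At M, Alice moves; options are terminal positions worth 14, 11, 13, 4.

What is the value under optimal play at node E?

11

F: max(8, 7, 14) = 14
G: max(9, 7, 11, 10) = 11
E: min(14, 11) = 11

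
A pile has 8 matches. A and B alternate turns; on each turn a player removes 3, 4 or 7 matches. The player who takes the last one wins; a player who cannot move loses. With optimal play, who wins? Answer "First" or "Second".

First

i:   0  1  2  3  4  5  6  7  8
     L  L  L  W  W  W  W  W  W
Position 8 is W, so the first player wins.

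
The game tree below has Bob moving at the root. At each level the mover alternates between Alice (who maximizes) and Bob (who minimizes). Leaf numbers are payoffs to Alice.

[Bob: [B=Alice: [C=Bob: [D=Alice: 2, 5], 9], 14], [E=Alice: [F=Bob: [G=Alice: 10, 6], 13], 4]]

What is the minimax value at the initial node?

10

D (Alice): max(2, 5) = 5
C (Bob): min(5, 9) = 5
B (Alice): max(5, 14) = 14
G (Alice): max(10, 6) = 10
F (Bob): min(10, 13) = 10
E (Alice): max(10, 4) = 10
Root (Bob): min(14, 10) = 10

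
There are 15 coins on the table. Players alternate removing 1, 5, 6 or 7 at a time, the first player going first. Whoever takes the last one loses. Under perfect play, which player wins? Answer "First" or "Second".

Second

Mark each pile size as W (mover wins) or L (mover loses):
i:   0  1  2  3  4  5  6  7  8  9 10 11 12 13 14 15
     W  L  W  L  W  L  W  W  W  W  W  W  W  L  W  L
Position 15 is L, so the second player wins.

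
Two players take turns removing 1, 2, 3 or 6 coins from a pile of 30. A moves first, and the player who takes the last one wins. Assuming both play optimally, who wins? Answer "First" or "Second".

First

i:   0  1  2  3  4  5  6  7  8  9 10 11 12 13 14 15 16 17 18 19 20 21 22 23 24 25 26 27 28 29 30
     L  W  W  W  L  W  W  W  L  W  W  W  L  W  W  W  L  W  W  W  L  W  W  W  L  W  W  W  L  W  W
Position 30 is W, so the first player wins.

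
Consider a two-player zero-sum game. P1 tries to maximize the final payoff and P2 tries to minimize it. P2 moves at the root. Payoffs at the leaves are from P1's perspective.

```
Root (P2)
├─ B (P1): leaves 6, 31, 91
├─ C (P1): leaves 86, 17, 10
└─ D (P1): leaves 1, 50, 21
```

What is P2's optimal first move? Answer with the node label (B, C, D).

D

B (P1): max(6, 31, 91) = 91
C (P1): max(86, 17, 10) = 86
D (P1): max(1, 50, 21) = 50
Root (P2): min(91, 86, 50) = 50
P2 picks the child with the lowest value: D (value 50).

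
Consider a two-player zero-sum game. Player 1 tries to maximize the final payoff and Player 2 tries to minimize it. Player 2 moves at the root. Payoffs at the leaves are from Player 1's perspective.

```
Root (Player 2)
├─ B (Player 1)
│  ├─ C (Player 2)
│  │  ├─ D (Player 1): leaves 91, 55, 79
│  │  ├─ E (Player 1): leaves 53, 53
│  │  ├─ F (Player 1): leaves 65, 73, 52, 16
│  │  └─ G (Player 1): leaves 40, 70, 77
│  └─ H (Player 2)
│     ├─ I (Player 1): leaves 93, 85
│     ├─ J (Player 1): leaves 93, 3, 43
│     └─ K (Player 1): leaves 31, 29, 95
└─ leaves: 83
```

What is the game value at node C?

D: max(91, 55, 79) = 91
E: max(53, 53) = 53
F: max(65, 73, 52, 16) = 73
G: max(40, 70, 77) = 77
C: min(91, 53, 73, 77) = 53

53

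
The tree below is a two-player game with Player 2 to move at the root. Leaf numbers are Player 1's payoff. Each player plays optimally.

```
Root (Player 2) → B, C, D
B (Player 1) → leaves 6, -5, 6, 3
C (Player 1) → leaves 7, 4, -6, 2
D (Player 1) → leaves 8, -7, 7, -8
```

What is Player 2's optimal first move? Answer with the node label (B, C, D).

B

B (Player 1): max(6, -5, 6, 3) = 6
C (Player 1): max(7, 4, -6, 2) = 7
D (Player 1): max(8, -7, 7, -8) = 8
Root (Player 2): min(6, 7, 8) = 6
Player 2 picks the child with the lowest value: B (value 6).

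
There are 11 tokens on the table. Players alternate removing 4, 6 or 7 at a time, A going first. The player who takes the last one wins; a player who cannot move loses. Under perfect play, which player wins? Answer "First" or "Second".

Second

i:   0  1  2  3  4  5  6  7  8  9 10 11
     L  L  L  L  W  W  W  W  W  W  W  L
Position 11 is L, so the second player wins.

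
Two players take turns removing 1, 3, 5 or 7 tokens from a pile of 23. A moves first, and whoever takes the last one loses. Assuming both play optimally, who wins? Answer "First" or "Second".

Positions where the player to move wins (W) vs loses (L):
i:   0  1  2  3  4  5  6  7  8  9 10 11 12 13 14 15 16 17 18 19 20 21 22 23
     W  L  W  L  W  L  W  L  W  L  W  L  W  L  W  L  W  L  W  L  W  L  W  L
Position 23 is L, so the second player wins.

Second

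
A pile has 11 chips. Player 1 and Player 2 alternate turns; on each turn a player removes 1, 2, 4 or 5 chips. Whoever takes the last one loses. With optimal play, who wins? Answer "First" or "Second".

Positions where the player to move wins (W) vs loses (L):
i:   0  1  2  3  4  5  6  7  8  9 10 11
     W  L  W  W  L  W  W  L  W  W  L  W
Position 11 is W, so the first player wins.

First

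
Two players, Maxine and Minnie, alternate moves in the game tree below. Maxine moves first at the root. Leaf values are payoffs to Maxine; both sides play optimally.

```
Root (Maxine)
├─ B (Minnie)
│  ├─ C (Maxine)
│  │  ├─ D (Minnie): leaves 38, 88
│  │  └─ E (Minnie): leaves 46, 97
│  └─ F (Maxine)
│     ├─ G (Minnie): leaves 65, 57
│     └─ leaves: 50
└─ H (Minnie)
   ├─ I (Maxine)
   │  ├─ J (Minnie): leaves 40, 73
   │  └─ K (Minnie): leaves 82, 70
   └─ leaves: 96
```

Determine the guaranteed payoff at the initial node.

70

D (Minnie): min(38, 88) = 38
E (Minnie): min(46, 97) = 46
C (Maxine): max(38, 46) = 46
G (Minnie): min(65, 57) = 57
F (Maxine): max(57, 50) = 57
B (Minnie): min(46, 57) = 46
J (Minnie): min(40, 73) = 40
K (Minnie): min(82, 70) = 70
I (Maxine): max(40, 70) = 70
H (Minnie): min(70, 96) = 70
Root (Maxine): max(46, 70) = 70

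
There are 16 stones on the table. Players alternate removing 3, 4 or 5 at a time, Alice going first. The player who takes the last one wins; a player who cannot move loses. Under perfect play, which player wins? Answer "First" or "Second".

Second

W/L table (W = player to move can force a win):
i:   0  1  2  3  4  5  6  7  8  9 10 11 12 13 14 15 16
     L  L  L  W  W  W  W  W  L  L  L  W  W  W  W  W  L
Position 16 is L, so the second player wins.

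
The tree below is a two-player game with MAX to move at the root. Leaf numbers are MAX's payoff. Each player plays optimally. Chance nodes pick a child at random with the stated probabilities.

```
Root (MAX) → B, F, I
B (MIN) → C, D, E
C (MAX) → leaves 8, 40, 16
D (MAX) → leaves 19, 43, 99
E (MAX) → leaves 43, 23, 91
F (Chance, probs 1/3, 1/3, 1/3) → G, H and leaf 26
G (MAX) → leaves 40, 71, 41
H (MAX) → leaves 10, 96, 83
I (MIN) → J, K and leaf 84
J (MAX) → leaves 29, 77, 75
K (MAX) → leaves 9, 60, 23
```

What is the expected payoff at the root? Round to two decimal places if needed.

64.33

C (MAX): max(8, 40, 16) = 40
D (MAX): max(19, 43, 99) = 99
E (MAX): max(43, 23, 91) = 91
B (MIN): min(40, 99, 91) = 40
G (MAX): max(40, 71, 41) = 71
H (MAX): max(10, 96, 83) = 96
F (Chance): 1/3·71 + 1/3·96 + 1/3·26 = 64.33
J (MAX): max(29, 77, 75) = 77
K (MAX): max(9, 60, 23) = 60
I (MIN): min(77, 60, 84) = 60
Root (MAX): max(40, 64.33, 60) = 64.33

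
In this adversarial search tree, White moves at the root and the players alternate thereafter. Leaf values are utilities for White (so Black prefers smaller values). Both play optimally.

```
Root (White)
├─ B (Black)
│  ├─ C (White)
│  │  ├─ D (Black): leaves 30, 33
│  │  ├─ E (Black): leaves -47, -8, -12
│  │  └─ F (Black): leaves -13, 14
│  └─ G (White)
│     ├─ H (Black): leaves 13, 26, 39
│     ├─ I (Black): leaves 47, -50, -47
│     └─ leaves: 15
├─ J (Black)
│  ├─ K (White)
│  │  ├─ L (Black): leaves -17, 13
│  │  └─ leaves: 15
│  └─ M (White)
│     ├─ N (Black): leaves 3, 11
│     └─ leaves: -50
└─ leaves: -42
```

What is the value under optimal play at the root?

D (Black): min(30, 33) = 30
E (Black): min(-47, -8, -12) = -47
F (Black): min(-13, 14) = -13
C (White): max(30, -47, -13) = 30
H (Black): min(13, 26, 39) = 13
I (Black): min(47, -50, -47) = -50
G (White): max(13, -50, 15) = 15
B (Black): min(30, 15) = 15
L (Black): min(-17, 13) = -17
K (White): max(-17, 15) = 15
N (Black): min(3, 11) = 3
M (White): max(3, -50) = 3
J (Black): min(15, 3) = 3
Root (White): max(15, 3, -42) = 15

15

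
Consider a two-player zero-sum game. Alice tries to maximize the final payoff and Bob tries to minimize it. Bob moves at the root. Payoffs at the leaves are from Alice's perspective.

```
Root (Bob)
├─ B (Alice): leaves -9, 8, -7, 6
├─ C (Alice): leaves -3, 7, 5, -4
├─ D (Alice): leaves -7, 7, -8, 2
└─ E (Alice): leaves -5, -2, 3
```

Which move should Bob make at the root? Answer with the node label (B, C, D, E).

E

B (Alice): max(-9, 8, -7, 6) = 8
C (Alice): max(-3, 7, 5, -4) = 7
D (Alice): max(-7, 7, -8, 2) = 7
E (Alice): max(-5, -2, 3) = 3
Root (Bob): min(8, 7, 7, 3) = 3
Bob picks the child with the lowest value: E (value 3).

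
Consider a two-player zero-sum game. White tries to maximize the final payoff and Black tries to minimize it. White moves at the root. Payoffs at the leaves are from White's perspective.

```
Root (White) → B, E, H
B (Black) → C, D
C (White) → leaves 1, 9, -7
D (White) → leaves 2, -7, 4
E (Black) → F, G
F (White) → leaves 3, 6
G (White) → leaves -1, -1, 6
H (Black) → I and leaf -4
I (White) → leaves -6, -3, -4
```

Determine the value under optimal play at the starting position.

6

C (White): max(1, 9, -7) = 9
D (White): max(2, -7, 4) = 4
B (Black): min(9, 4) = 4
F (White): max(3, 6) = 6
G (White): max(-1, -1, 6) = 6
E (Black): min(6, 6) = 6
I (White): max(-6, -3, -4) = -3
H (Black): min(-3, -4) = -4
Root (White): max(4, 6, -4) = 6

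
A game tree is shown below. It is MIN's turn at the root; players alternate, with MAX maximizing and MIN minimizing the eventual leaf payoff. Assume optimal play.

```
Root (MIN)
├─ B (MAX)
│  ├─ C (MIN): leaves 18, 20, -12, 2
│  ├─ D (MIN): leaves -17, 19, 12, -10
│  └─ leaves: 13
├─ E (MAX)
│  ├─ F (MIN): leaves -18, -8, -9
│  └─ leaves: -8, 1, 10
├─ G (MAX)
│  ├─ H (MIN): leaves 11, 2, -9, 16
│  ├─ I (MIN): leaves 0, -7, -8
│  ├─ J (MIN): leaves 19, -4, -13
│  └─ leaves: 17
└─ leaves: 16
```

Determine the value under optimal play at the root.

10

C (MIN): min(18, 20, -12, 2) = -12
D (MIN): min(-17, 19, 12, -10) = -17
B (MAX): max(-12, -17, 13) = 13
F (MIN): min(-18, -8, -9) = -18
E (MAX): max(-18, -8, 1, 10) = 10
H (MIN): min(11, 2, -9, 16) = -9
I (MIN): min(0, -7, -8) = -8
J (MIN): min(19, -4, -13) = -13
G (MAX): max(-9, -8, -13, 17) = 17
Root (MIN): min(13, 10, 17, 16) = 10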